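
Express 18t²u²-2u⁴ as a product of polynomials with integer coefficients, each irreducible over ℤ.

Pull out the common factor 2u²; 9t²-u² is a difference of squares.

2u²(3t+u)(3t-u)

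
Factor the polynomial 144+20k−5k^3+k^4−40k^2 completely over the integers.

Among the possible rational roots, k = −2 is a root, so (k+2) divides it; the quotient is k^3−7k^2−26k+72.
Next, k = 9 is a root, giving the factor (k−9) and quotient k^2+2k−8.
The remaining quadratic factors as (k+4)(k−2).

(k+2)(k+4)(k−2)(k−9)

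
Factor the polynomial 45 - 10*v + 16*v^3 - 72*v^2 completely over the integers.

(2*v - 9)*(8*v^2 - 5)

Group as (16*v^3 - 10*v) + (-72*v^2 + 45) = 2*v*(8*v^2 - 5) - 9*(8*v^2 - 5).
Both groups share the factor (8*v^2 - 5).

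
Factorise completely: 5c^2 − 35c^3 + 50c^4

Pull out the common factor 5c^2, then factor the remaining trinomial.

5c^2(2c − 1)(5c − 1)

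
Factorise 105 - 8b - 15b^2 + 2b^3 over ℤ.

(2b + 5)(b - 3)(b - 7)

Among the possible rational roots, b = -5/2 is a root, giving the factor (2b + 5) and quotient b^2 - 10b + 21.
The remaining quadratic factors as (b - 7)(b - 3).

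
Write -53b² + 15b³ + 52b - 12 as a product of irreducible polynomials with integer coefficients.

(3b - 1)(5b - 6)(b - 2)

Among the possible rational roots, b = 6/5 is a root, so (5b - 6) is a factor; dividing leaves 3b² - 7b + 2.
The remaining quadratic factors as (3b - 1)(b - 2).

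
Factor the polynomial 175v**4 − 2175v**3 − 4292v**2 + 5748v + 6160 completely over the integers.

(5v + 11)(5v + 4)(7v − 10)(v − 14)

Among the possible rational roots, v = −11/5 is a root, so (5v + 11) is a factor; dividing leaves 35v**3 − 512v**2 + 268v + 560.
Continuing, v = 14 is a root, giving the factor (v − 14) and quotient 35v**2 − 22v − 40.
The remaining quadratic factors as (5v + 4)(7v − 10).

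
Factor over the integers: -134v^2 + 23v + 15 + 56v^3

By the rational root theorem, v = 15/7 is a root, so (7v - 15) divides it; the quotient is 8v^2 - 2v - 1.
The remaining quadratic factors as (4v + 1)(2v - 1).

(2v - 1)(4v + 1)(7v - 15)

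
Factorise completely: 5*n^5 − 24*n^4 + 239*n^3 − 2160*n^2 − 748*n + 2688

(5*n + 6)*(n − 1)*(n − 7)*(n^2 + 2*n + 64)

Testing divisors of the constant over divisors of the leading coefficient, n = 1 is a root, so (n − 1) is a factor; dividing leaves 5*n^4 − 19*n^3 + 220*n^2 − 1940*n − 2688.
Next, n = 7 is a root, so (n − 7) divides it; the quotient is 5*n^3 + 16*n^2 + 332*n + 384.
Then n = −6/5 is a root, so (5*n + 6) is a factor; dividing leaves n^2 + 2*n + 64.
The quadratic n^2 + 2*n + 64 has discriminant −252 < 0 and is irreducible over ℤ.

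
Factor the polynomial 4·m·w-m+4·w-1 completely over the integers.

(4·w-1)·(m+1)

Group as (4·m·w-m) + (4·w-1) = m·(4·w-1) + (4·w-1).
Both groups share the factor (4·w-1).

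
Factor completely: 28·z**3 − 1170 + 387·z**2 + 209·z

(4·z + 9)·(7·z − 10)·(z + 13)

By the rational root theorem, z = −13 is a root, so (z + 13) divides it; the quotient is 28·z**2 + 23·z − 90.
The remaining quadratic factors as (4·z + 9)(7·z − 10).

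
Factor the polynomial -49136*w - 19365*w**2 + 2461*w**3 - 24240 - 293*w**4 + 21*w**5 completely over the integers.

(3*w + 4)*(7*w + 5)*(w - 12)*(w**2 - 4*w + 101)

Testing divisors of the constant over divisors of the leading coefficient, w = -4/3 is a root, giving the factor (3*w + 4) and quotient 7*w**4 - 107*w**3 + 963*w**2 - 7739*w - 6060.
Then w = 12 is a root, so (w - 12) is a factor; dividing leaves 7*w**3 - 23*w**2 + 687*w + 505.
Then w = -5/7 is a root, so (7*w + 5) is a factor; dividing leaves w**2 - 4*w + 101.
The quadratic w**2 - 4*w + 101 has discriminant -388 < 0 and is irreducible over ℤ.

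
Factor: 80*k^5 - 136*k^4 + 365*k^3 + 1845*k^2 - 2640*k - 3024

Trying the rational-root candidates, k = -4/5 is a root, so (5*k + 4) divides it; the quotient is 16*k^4 - 40*k^3 + 105*k^2 + 285*k - 756.
Then k = -9/4 is a root, giving the factor (4*k + 9) and quotient 4*k^3 - 19*k^2 + 69*k - 84.
Next, k = 7/4 is a root, so (4*k - 7) is a factor; dividing leaves k^2 - 3*k + 12.
The quadratic k^2 - 3*k + 12 has discriminant -39 < 0 and is irreducible over ℤ.

(4*k + 9)*(4*k - 7)*(5*k + 4)*(k^2 - 3*k + 12)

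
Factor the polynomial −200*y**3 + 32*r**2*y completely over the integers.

Pull out the common factor 8*y; 4*r**2 − 25*y**2 is a difference of squares.

8*y*(2*r + 5*y)*(2*r − 5*y)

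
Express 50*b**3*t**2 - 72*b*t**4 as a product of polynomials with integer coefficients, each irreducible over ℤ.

2*b*t**2*(5*b + 6*t)*(5*b - 6*t)

Pull out the common factor 2*b*t**2; 25*b**2 - 36*t**2 is a difference of squares.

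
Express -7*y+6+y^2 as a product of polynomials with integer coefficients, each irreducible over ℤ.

Two integers with product 6 and sum -7 are -1 and -6.

(y-1)*(y-6)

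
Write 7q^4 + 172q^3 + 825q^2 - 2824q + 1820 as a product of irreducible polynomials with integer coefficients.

Testing divisors of the constant over divisors of the leading coefficient, q = 10/7 is a root, so (7q - 10) divides it; the quotient is q^3 + 26q^2 + 155q - 182.
Then q = -14 is a root, so (q + 14) divides it; the quotient is q^2 + 12q - 13.
The remaining quadratic factors as (q + 13)(q - 1).

(7q - 10)(q + 13)(q + 14)(q - 1)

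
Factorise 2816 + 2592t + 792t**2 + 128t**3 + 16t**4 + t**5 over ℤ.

(t + 2)(t + 4)(t + 8)(t**2 + 2t + 44)

By the rational root theorem, t = -4 is a root, giving the factor (t + 4) and quotient t**4 + 12t**3 + 80t**2 + 472t + 704.
Next, t = -8 is a root, so (t + 8) divides it; the quotient is t**3 + 4t**2 + 48t + 88.
Continuing, t = -2 is a root, so (t + 2) divides it; the quotient is t**2 + 2t + 44.
The quadratic t**2 + 2t + 44 has discriminant -172 < 0 and is irreducible over ℤ.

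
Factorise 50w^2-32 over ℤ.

Every term has a factor of 2. Then 25w^2-16 = (5w)² − (4)².

2(5w+4)(5w-4)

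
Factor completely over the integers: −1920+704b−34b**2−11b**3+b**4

(b+8)(b−5)(b−6)(b−8)

Trying the rational-root candidates, b = 8 is a root, so (b−8) is a factor; dividing leaves b**3−3b**2−58b+240.
Continuing, b = 5 is a root, so (b−5) is a factor; dividing leaves b**2+2b−48.
The remaining quadratic factors as (b+8)(b−6).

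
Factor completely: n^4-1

Write as (n^2)² − (1)², then factor n^2-1 once more.

(n+1)·(n-1)·(n^2+1)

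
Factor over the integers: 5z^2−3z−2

Need a pair with product 5·(−2) = −10 and sum −3: that's −5 and 2.
Split the middle term: 5z^2−5z + 2z−2 = 5z(z−1) + 2(z−1).

(5z+2)(z−1)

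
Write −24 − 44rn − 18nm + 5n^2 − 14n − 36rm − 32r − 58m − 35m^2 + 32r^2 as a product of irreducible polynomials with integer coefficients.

(4r − 5n − 7m − 6)(8r − n + 5m + 4)

Group: 4r(8r − n + 5m + 4) + (−5n − 7m − 6)(8r − n + 5m + 4); both groups contain (8r − n + 5m + 4).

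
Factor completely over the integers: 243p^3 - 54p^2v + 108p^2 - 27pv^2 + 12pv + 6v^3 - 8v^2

(3p + v)(9p - 2v)(9p - 3v + 4)

Group: 9p(27p^2 + 3pv - 2v^2) + (-3v + 4)(27p^2 + 3pv - 2v^2); both groups contain (27p^2 + 3pv - 2v^2), so (9p - 3v + 4) is a factor with cofactor 27p^2 + 3pv - 2v^2.
The cofactor groups again: 27p^2 + 3pv - 2v^2 = 3p(9p - 2v) + v(9p - 2v); both groups contain (9p - 2v), giving (3p + v)(9p - 2v).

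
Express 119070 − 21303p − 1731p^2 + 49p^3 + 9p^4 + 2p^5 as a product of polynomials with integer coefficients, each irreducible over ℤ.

(2p − 9)(p + 10)(p − 9)(p^2 + 8p + 147)

Testing divisors of the constant over divisors of the leading coefficient, p = 9/2 is a root, so (2p − 9) is a factor; dividing leaves p^4 + 9p^3 + 65p^2 − 573p − 13230.
Next, p = 9 is a root, giving the factor (p − 9) and quotient p^3 + 18p^2 + 227p + 1470.
Then p = −10 is a root, giving the factor (p + 10) and quotient p^2 + 8p + 147.
The quadratic p^2 + 8p + 147 has discriminant −524 < 0 and is irreducible over ℤ.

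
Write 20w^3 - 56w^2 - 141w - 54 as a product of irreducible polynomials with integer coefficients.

Among the possible rational roots, w = 9/2 is a root, so (2w - 9) divides it; the quotient is 10w^2 + 17w + 6.
The remaining quadratic factors as (5w + 6)(2w + 1).

(2w + 1)(2w - 9)(5w + 6)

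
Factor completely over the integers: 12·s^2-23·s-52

Need a pair with product 12·(-52) = -624 and sum -23: that's -39 and 16.
Split the middle term: 12·s^2-39·s + 16·s-52 = 3·s·(4·s-13) + 4·(4·s-13).

(3·s+4)·(4·s-13)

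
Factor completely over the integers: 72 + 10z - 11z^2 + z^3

Testing divisors of the constant over divisors of the leading coefficient, z = 9 is a root, so (z - 9) is a factor; dividing leaves z^2 - 2z - 8.
The remaining quadratic factors as (z - 4)(z + 2).

(z + 2)(z - 4)(z - 9)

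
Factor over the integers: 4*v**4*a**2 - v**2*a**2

Pull out the common factor v**2*a**2, leaving 4*v**2 - 1.
Recognize a difference of squares with the parts 2*v and 1.

a**2*v**2*(2*v + 1)*(2*v - 1)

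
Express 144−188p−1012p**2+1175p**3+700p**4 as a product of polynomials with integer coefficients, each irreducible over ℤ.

(4p+9)(5p+2)(5p−2)(7p−4)

By the rational root theorem, p = 4/7 is a root, so (7p−4) is a factor; dividing leaves 100p**3+225p**2−16p−36.
Continuing, p = 2/5 is a root, so (5p−2) is a factor; dividing leaves 20p**2+53p+18.
The remaining quadratic factors as (5p+2)(4p+9).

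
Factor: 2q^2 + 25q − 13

Need a pair with product 2·(−13) = −26 and sum 25: that's 26 and −1.
Split the middle term: 2q^2 + 26q − q − 13 = 2q(q + 13) − (q + 13).

(2q − 1)(q + 13)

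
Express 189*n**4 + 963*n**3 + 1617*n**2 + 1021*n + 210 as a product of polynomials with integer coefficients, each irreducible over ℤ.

(3*n + 2)*(3*n + 5)*(3*n + 7)*(7*n + 3)

Among the possible rational roots, n = -3/7 is a root, so (7*n + 3) is a factor; dividing leaves 27*n**3 + 126*n**2 + 177*n + 70.
Continuing, n = -5/3 is a root, so (3*n + 5) divides it; the quotient is 9*n**2 + 27*n + 14.
The remaining quadratic factors as (3*n + 7)(3*n + 2).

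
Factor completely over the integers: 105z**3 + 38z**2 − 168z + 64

By the rational root theorem, z = −8/5 is a root, so (5z + 8) is a factor; dividing leaves 21z**2 − 26z + 8.
The remaining quadratic factors as (3z − 2)(7z − 4).

(3z − 2)(5z + 8)(7z − 4)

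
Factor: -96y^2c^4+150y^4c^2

Pull out the common factor 6y^2c^2; 25y^2-16c^2 is a difference of squares.

6c^2y^2(5y-4c)(5y+4c)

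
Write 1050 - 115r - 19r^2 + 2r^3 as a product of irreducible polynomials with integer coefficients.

(2r + 15)(r - 10)(r - 7)

Among the possible rational roots, r = -15/2 is a root, giving the factor (2r + 15) and quotient r^2 - 17r + 70.
The remaining quadratic factors as (r - 10)(r - 7).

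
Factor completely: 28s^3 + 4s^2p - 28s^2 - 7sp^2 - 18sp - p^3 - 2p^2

(2s - p - 2)(2s + p)(7s + p)

Group: 2s(14s^2 - 5sp - 14s - p^2 - 2p) + p(14s^2 - 5sp - 14s - p^2 - 2p); both groups contain (14s^2 - 5sp - 14s - p^2 - 2p), so (2s + p) is a factor with cofactor 14s^2 - 5sp - 14s - p^2 - 2p.
The cofactor groups again: 14s^2 - 5sp - 14s - p^2 - 2p = 7s(2s - p - 2) + p(2s - p - 2); both groups contain (2s - p - 2), giving (7s + p)(2s - p - 2).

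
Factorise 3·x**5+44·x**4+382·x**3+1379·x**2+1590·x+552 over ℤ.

(3·x+2)·(x+1)·(x+4)·(x**2+9·x+69)

Trying the rational-root candidates, x = -4 is a root, so (x+4) is a factor; dividing leaves 3·x**4+32·x**3+254·x**2+363·x+138.
Then x = -2/3 is a root, giving the factor (3·x+2) and quotient x**3+10·x**2+78·x+69.
Next, x = -1 is a root, so (x+1) divides it; the quotient is x**2+9·x+69.
The quadratic x**2+9·x+69 has discriminant -195 < 0 and is irreducible over ℤ.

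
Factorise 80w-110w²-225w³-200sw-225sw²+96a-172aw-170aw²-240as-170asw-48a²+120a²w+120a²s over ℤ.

Group: 5s(24a²-34aw-48a-45w²-40w) + (5w-2)(24a²-34aw-48a-45w²-40w); both groups contain (24a²-34aw-48a-45w²-40w), so (5s+5w-2) is a factor with cofactor 24a²-34aw-48a-45w²-40w.
The cofactor groups again: 24a²-34aw-48a-45w²-40w = 6a(4a-9w-8) + 5w(4a-9w-8); both groups contain (4a-9w-8), giving (6a+5w)(4a-9w-8).

(4a-9w-8)(5s+5w-2)(6a+5w)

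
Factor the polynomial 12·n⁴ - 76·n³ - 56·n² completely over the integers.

4·n²·(3·n + 2)·(n - 7)

Pull out the common factor 4·n², then factor the remaining trinomial.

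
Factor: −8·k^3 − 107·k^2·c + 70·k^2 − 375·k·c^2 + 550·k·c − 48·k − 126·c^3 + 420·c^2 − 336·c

−(8·k + 3·c − 6)·(k + 6·c − 8)·(k + 7·c)

Group: k·(−8·k^2 − 51·k·c + 70·k − 18·c^2 + 60·c − 48) + 7·c·(−8·k^2 − 51·k·c + 70·k − 18·c^2 + 60·c − 48); both groups contain (−8·k^2 − 51·k·c + 70·k − 18·c^2 + 60·c − 48), so (k + 7·c) is a factor with cofactor −8·k^2 − 51·k·c + 70·k − 18·c^2 + 60·c − 48.
The cofactor groups again: −8·k^2 − 51·k·c + 70·k − 18·c^2 + 60·c − 48 = −k·(8·k + 3·c − 6) + (−6·c + 8)·(8·k + 3·c − 6); both groups contain (8·k + 3·c − 6), giving −(k + 6·c − 8)·(8·k + 3·c − 6).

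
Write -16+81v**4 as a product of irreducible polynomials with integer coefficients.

(3v)⁴ − (2)⁴ = ((3v)² − (2)²)((3v)² + (2)²); the first factor splits again, the second (9v**2+4) is irreducible.

(3v+2)(3v-2)(9v**2+4)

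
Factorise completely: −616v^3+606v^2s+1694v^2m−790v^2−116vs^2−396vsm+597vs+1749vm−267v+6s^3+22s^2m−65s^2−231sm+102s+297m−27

Group: 14v(−44v^2+37vs+121vm−47v−3s^2−11sm+28s+99m−9) + (−2s+3)(−44v^2+37vs+121vm−47v−3s^2−11sm+28s+99m−9); both groups contain (−44v^2+37vs+121vm−47v−3s^2−11sm+28s+99m−9), so (14v−2s+3) is a factor with cofactor −44v^2+37vs+121vm−47v−3s^2−11sm+28s+99m−9.
The cofactor groups again: −44v^2+37vs+121vm−47v−3s^2−11sm+28s+99m−9 = −11v(4v−3s−11m+1) + (s−9)(4v−3s−11m+1); both groups contain (4v−3s−11m+1), giving −(11v−s+9)(4v−3s−11m+1).

−(4v−3s−11m+1)(14v−2s+3)(11v−s+9)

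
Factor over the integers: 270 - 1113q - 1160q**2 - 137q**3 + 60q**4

Trying the rational-root candidates, q = -5/3 is a root, so (3q + 5) divides it; the quotient is 20q**3 - 79q**2 - 255q + 54.
Then q = 1/5 is a root, so (5q - 1) is a factor; dividing leaves 4q**2 - 15q - 54.
The remaining quadratic factors as (4q + 9)(q - 6).

(3q + 5)(4q + 9)(5q - 1)(q - 6)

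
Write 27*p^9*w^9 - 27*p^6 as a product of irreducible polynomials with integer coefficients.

27*p^6*(p*w^3 - 1)*(p^2*w^6 + p*w^3 + 1)

Factor out 27*p^6 first: what remains is p^3*w^9 - 1.
Recognize a difference of cubes with the parts p*w^3 and 1.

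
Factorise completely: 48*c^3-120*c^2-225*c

3*c*(4*c+5)*(4*c-15)

Pull out the common factor 3*c, then factor the remaining trinomial.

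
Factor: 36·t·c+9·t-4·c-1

Group as (36·t·c+9·t) + (-4·c-1) = 9·t·(4·c+1) - (4·c+1).
Both groups share the factor (4·c+1).

(4·c+1)·(9·t-1)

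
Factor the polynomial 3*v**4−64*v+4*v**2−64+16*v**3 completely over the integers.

(3*v+4)*(v+2)*(v+4)*(v−2)

Testing divisors of the constant over divisors of the leading coefficient, v = −4 is a root, so (v+4) is a factor; dividing leaves 3*v**3+4*v**2−12*v−16.
Then v = −2 is a root, so (v+2) divides it; the quotient is 3*v**2−2*v−8.
The remaining quadratic factors as (3*v+4)(v−2).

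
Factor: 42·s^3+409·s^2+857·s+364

(6·s+13)·(7·s+4)·(s+7)

Among the possible rational roots, s = -4/7 is a root, giving the factor (7·s+4) and quotient 6·s^2+55·s+91.
The remaining quadratic factors as (6·s+13)(s+7).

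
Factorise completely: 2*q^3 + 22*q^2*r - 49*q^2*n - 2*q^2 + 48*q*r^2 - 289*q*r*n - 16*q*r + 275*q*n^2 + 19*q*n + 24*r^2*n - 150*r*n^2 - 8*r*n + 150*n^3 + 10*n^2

(q + 8*r - 10*n)*(q + 3*r - 15*n - 1)*(2*q + n)

Group: q*(2*q^2 + 6*q*r - 29*q*n - 2*q + 3*r*n - 15*n^2 - n) + (8*r - 10*n)*(2*q^2 + 6*q*r - 29*q*n - 2*q + 3*r*n - 15*n^2 - n); both groups contain (2*q^2 + 6*q*r - 29*q*n - 2*q + 3*r*n - 15*n^2 - n), so (q + 8*r - 10*n) is a factor with cofactor 2*q^2 + 6*q*r - 29*q*n - 2*q + 3*r*n - 15*n^2 - n.
The cofactor groups again: 2*q^2 + 6*q*r - 29*q*n - 2*q + 3*r*n - 15*n^2 - n = q*(2*q + n) + (3*r - 15*n - 1)*(2*q + n); both groups contain (2*q + n), giving (q + 3*r - 15*n - 1)*(2*q + n).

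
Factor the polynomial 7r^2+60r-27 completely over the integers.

Need a pair with product 7·(-27) = -189 and sum 60: that's 63 and -3.
Split the middle term: 7r^2+63r - 3r-27 = 7r(r+9) - 3(r+9).

(7r-3)(r+9)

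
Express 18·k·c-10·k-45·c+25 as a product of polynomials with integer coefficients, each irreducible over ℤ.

(2·k-5)·(9·c-5)

Group as (18·k·c-10·k) + (-45·c+25) = 2·k·(9·c-5) - 5·(9·c-5).
Both groups share the factor (9·c-5).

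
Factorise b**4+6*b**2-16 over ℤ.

Substitute u = b**2 to get a quadratic in u, then factor.
b**2-2 is irreducible over ℤ (2 is not a perfect square).
b**2+8 is irreducible over ℤ (always positive, so no real roots).

(b**2+8)*(b**2-2)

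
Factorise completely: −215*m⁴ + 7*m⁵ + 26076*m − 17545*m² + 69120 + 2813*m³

By the rational root theorem, m = −9/7 is a root, so (7*m + 9) is a factor; dividing leaves m⁴ − 32*m³ + 443*m² − 3076*m + 7680.
Continuing, m = 12 is a root, giving the factor (m − 12) and quotient m³ − 20*m² + 203*m − 640.
Next, m = 5 is a root, so (m − 5) divides it; the quotient is m² − 15*m + 128.
The quadratic m² − 15*m + 128 has discriminant −287 < 0 and is irreducible over ℤ.

(7*m + 9)*(m − 12)*(m − 5)*(m² − 15*m + 128)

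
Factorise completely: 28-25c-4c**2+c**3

By the rational root theorem, c = 7 is a root, so (c-7) is a factor; dividing leaves c**2+3c-4.
The remaining quadratic factors as (c-1)(c+4).

(c+4)(c-1)(c-7)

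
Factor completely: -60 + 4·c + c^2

Two integers with product -60 and sum 4 are 10 and -6.

(c + 10)·(c - 6)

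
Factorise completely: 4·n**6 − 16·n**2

4·n**2·(n**2 + 2)·(n**2 − 2)

Factor out 4·n**2 first: what remains is n**4 − 4.
Recognize a difference of squares with the parts n**2 and 2.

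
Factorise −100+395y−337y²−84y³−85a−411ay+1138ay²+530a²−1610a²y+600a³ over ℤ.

Group: 10a(60a²−89ay+23a+7y²+31y−20) + (−12y+5)(60a²−89ay+23a+7y²+31y−20); both groups contain (60a²−89ay+23a+7y²+31y−20), so (10a−12y+5) is a factor with cofactor 60a²−89ay+23a+7y²+31y−20.
The cofactor groups again: 60a²−89ay+23a+7y²+31y−20 = 5a(12a−y−5) + (−7y+4)(12a−y−5); both groups contain (12a−y−5), giving (5a−7y+4)(12a−y−5).

(10a−12y+5)(12a−y−5)(5a−7y+4)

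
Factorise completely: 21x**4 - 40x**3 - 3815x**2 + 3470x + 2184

(3x - 4)(7x + 3)(x + 13)(x - 14)

Trying the rational-root candidates, x = 14 is a root, so (x - 14) is a factor; dividing leaves 21x**3 + 254x**2 - 259x - 156.
Next, x = -13 is a root, so (x + 13) is a factor; dividing leaves 21x**2 - 19x - 12.
The remaining quadratic factors as (3x - 4)(7x + 3).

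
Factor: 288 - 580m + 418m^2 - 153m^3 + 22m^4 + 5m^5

Trying the rational-root candidates, m = 1 is a root, so (m - 1) is a factor; dividing leaves 5m^4 + 27m^3 - 126m^2 + 292m - 288.
Then m = 8/5 is a root, so (5m - 8) divides it; the quotient is m^3 + 7m^2 - 14m + 36.
Next, m = -9 is a root, so (m + 9) divides it; the quotient is m^2 - 2m + 4.
The quadratic m^2 - 2m + 4 has discriminant -12 < 0 and is irreducible over ℤ.

(5m - 8)(m + 9)(m - 1)(m^2 - 2m + 4)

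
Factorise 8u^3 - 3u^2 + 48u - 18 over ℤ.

(8u - 3)(u^2 + 6)

Group as (8u^3 + 48u) + (-3u^2 - 18) = 8u(u^2 + 6) - 3(u^2 + 6).
Both groups share the factor (u^2 + 6).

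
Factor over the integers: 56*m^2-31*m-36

Need a pair with product 56·(-36) = -2016 and sum -31: that's -63 and 32.
Split the middle term: 56*m^2-63*m + 32*m-36 = 7*m*(8*m-9) + 4*(8*m-9).

(7*m+4)*(8*m-9)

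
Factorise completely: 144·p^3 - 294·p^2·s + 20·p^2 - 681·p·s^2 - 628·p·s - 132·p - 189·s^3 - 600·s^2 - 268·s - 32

Group: 2·p·(72·p^2 + 105·p·s + 82·p + 27·s^2 + 78·s + 16) + (-7·s - 2)·(72·p^2 + 105·p·s + 82·p + 27·s^2 + 78·s + 16); both groups contain (72·p^2 + 105·p·s + 82·p + 27·s^2 + 78·s + 16), so (2·p - 7·s - 2) is a factor with cofactor 72·p^2 + 105·p·s + 82·p + 27·s^2 + 78·s + 16.
The cofactor groups again: 72·p^2 + 105·p·s + 82·p + 27·s^2 + 78·s + 16 = 8·p·(9·p + 3·s + 8) + (9·s + 2)·(9·p + 3·s + 8); both groups contain (9·p + 3·s + 8), giving (8·p + 9·s + 2)·(9·p + 3·s + 8).

(2·p - 7·s - 2)·(8·p + 9·s + 2)·(9·p + 3·s + 8)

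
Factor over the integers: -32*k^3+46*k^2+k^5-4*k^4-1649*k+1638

Among the possible rational roots, k = 1 is a root, so (k-1) is a factor; dividing leaves k^4-3*k^3-35*k^2+11*k-1638.
Continuing, k = 9 is a root, giving the factor (k-9) and quotient k^3+6*k^2+19*k+182.
Next, k = -7 is a root, giving the factor (k+7) and quotient k^2-k+26.
The quadratic k^2-k+26 has discriminant -103 < 0 and is irreducible over ℤ.

(k+7)*(k-1)*(k-9)*(k^2-k+26)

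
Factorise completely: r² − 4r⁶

−r²(2r² + 1)(2r² − 1)

Every term has a factor of r²; factoring it out leaves −4r⁴ + 1.
Recognize a difference of squares with the parts 1 and 2r².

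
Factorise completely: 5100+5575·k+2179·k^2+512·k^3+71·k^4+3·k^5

(3·k+5)·(k+15)·(k+4)·(k^2+3·k+17)

Testing divisors of the constant over divisors of the leading coefficient, k = -5/3 is a root, so (3·k+5) divides it; the quotient is k^4+22·k^3+134·k^2+503·k+1020.
Continuing, k = -4 is a root, so (k+4) divides it; the quotient is k^3+18·k^2+62·k+255.
Then k = -15 is a root, giving the factor (k+15) and quotient k^2+3·k+17.
The quadratic k^2+3·k+17 has discriminant -59 < 0 and is irreducible over ℤ.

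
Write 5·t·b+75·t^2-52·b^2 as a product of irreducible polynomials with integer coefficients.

Group: 15·t·(5·t-4·b) + 13·b·(5·t-4·b); both groups contain (5·t-4·b).

(5·t-4·b)·(15·t+13·b)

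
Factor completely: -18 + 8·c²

2·(2·c + 3)·(2·c - 3)

Factor out 2, leaving 4·c² - 9, which is a difference of two squares.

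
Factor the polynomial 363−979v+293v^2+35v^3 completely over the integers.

(5v−11)(7v−3)(v+11)

Testing divisors of the constant over divisors of the leading coefficient, v = −11 is a root, giving the factor (v+11) and quotient 35v^2−92v+33.
The remaining quadratic factors as (7v−3)(5v−11).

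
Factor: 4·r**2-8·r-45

Need a pair with product 4·(-45) = -180 and sum -8: that's -18 and 10.
Split the middle term: 4·r**2-18·r + 10·r-45 = 2·r·(2·r-9) + 5·(2·r-9).

(2·r+5)·(2·r-9)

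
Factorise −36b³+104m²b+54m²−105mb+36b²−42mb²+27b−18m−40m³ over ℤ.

Group: 2m(−20m²+22mb+27m+12b²−12b−9) − 3b(−20m²+22mb+27m+12b²−12b−9); both groups contain (−20m²+22mb+27m+12b²−12b−9), so (2m−3b) is a factor with cofactor −20m²+22mb+27m+12b²−12b−9.
The cofactor groups again: −20m²+22mb+27m+12b²−12b−9 = −4m(5m+2b−3) + (6b+3)(5m+2b−3); both groups contain (5m+2b−3), giving −(4m−6b−3)(5m+2b−3).

−(2m−3b)(4m−6b−3)(5m+2b−3)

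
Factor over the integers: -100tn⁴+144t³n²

Pull out the common factor 4tn²; 36t²-25n² is a difference of squares.

4n²t(6t-5n)(6t+5n)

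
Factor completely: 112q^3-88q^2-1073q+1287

Testing divisors of the constant over divisors of the leading coefficient, q = -13/4 is a root, giving the factor (4q+13) and quotient 28q^2-113q+99.
The remaining quadratic factors as (4q-11)(7q-9).

(4q+13)(4q-11)(7q-9)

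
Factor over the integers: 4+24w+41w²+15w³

(3w+1)(5w+2)(w+2)

Among the possible rational roots, w = -2/5 is a root, giving the factor (5w+2) and quotient 3w²+7w+2.
The remaining quadratic factors as (w+2)(3w+1).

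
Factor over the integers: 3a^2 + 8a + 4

(3a + 2)(a + 2)

Need a pair with product 3·4 = 12 and sum 8: that's 2 and 6.
Split the middle term: 3a^2 + 2a + 6a + 4 = a(3a + 2) + 2(3a + 2).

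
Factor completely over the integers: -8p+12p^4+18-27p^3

(4p-9)(3p^3-2)

Group as (12p^4-8p) + (-27p^3+18) = 4p(3p^3-2) - 9(3p^3-2).
Both groups share the factor (3p^3-2).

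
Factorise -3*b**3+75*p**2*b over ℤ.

Every term has a factor of 3*b. Then 25*p**2-b**2 = (5*p)² − (b)².

3*b*(5*p-b)*(5*p+b)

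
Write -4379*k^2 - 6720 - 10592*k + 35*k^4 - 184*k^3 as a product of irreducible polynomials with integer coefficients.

(5*k + 8)*(7*k + 8)*(k + 7)*(k - 15)

Among the possible rational roots, k = -7 is a root, so (k + 7) is a factor; dividing leaves 35*k^3 - 429*k^2 - 1376*k - 960.
Continuing, k = 15 is a root, giving the factor (k - 15) and quotient 35*k^2 + 96*k + 64.
The remaining quadratic factors as (7*k + 8)(5*k + 8).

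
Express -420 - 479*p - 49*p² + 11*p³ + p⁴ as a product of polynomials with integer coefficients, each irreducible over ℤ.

Trying the rational-root candidates, p = -1 is a root, so (p + 1) divides it; the quotient is p³ + 10*p² - 59*p - 420.
Next, p = -5 is a root, so (p + 5) is a factor; dividing leaves p² + 5*p - 84.
The remaining quadratic factors as (p + 12)(p - 7).

(p + 1)*(p + 12)*(p + 5)*(p - 7)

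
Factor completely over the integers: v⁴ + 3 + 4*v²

(v² + 1)*(v² + 3)

Substitute u = v² to get a quadratic in u, then factor.
v² + 3 is irreducible over ℤ (always positive, so no real roots).
v² + 1 is irreducible over ℤ (sum of squares).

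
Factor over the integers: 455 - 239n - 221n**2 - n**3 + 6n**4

(2n - 13)(3n + 7)(n + 5)(n - 1)

By the rational root theorem, n = -5 is a root, so (n + 5) is a factor; dividing leaves 6n**3 - 31n**2 - 66n + 91.
Then n = -7/3 is a root, giving the factor (3n + 7) and quotient 2n**2 - 15n + 13.
The remaining quadratic factors as (2n - 13)(n - 1).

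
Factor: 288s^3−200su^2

8s(6s+5u)(6s−5u)

Pull out the common factor 8s; 36s^2−25u^2 is a difference of squares.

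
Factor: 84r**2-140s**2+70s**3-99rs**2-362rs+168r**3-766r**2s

Group: 14r(12r**2-59rs+6r+14s**2-28s) + 5s(12r**2-59rs+6r+14s**2-28s); both groups contain (12r**2-59rs+6r+14s**2-28s), so (14r+5s) is a factor with cofactor 12r**2-59rs+6r+14s**2-28s.
The cofactor groups again: 12r**2-59rs+6r+14s**2-28s = 4r(3r-14s) + (-s+2)(3r-14s); both groups contain (3r-14s), giving (4r-s+2)(3r-14s).

(14r+5s)(3r-14s)(4r-s+2)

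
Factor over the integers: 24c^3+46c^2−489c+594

Trying the rational-root candidates, c = −6 is a root, giving the factor (c+6) and quotient 24c^2−98c+99.
The remaining quadratic factors as (6c−11)(4c−9).

(4c−9)(6c−11)(c+6)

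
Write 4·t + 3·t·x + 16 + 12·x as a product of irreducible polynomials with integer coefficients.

Group as (3·t·x + 4·t) + (12·x + 16) = t·(3·x + 4) + 4·(3·x + 4).
Both groups share the factor (3·x + 4).

(3·x + 4)·(t + 4)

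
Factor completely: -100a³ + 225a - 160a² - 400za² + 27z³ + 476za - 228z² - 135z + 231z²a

Group: 3z(9z² + 92za - 76z + 20a² + 32a - 45) - 5a(9z² + 92za - 76z + 20a² + 32a - 45); both groups contain (9z² + 92za - 76z + 20a² + 32a - 45), so (3z - 5a) is a factor with cofactor 9z² + 92za - 76z + 20a² + 32a - 45.
The cofactor groups again: 9z² + 92za - 76z + 20a² + 32a - 45 = 9z(z + 10a - 9) + (2a + 5)(z + 10a - 9); both groups contain (z + 10a - 9), giving (9z + 2a + 5)(z + 10a - 9).

(3z - 5a)(z + 10a - 9)(9z + 2a + 5)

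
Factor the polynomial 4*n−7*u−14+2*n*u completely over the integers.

(2*n−7)*(u+2)

Group as (2*n*u+4*n) + (−7*u−14) = 2*n*(u+2) − 7*(u+2).
Both groups share the factor (u+2).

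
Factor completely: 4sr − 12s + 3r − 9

Group as (4sr − 12s) + (3r − 9) = 4s(r − 3) + 3(r − 3).
Both groups share the factor (r − 3).

(4s + 3)(r − 3)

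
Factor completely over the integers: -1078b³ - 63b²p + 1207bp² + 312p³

Group: 7b(-154b² - 185bp - 39p²) - 8p(-154b² - 185bp - 39p²); both groups contain (-154b² - 185bp - 39p²), so (7b - 8p) is a factor with cofactor -154b² - 185bp - 39p².
The cofactor groups again: -154b² - 185bp - 39p² = -14b(11b + 3p) - 13p(11b + 3p); both groups contain (11b + 3p), giving -(14b + 13p)(11b + 3p).

-(11b + 3p)(14b + 13p)(7b - 8p)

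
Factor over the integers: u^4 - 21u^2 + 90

Substitute w = u^2 to get a quadratic in w, then factor.
u^2 - 15 is irreducible over ℤ (15 is not a perfect square).
u^2 - 6 is irreducible over ℤ (6 is not a perfect square).

(u^2 - 15)(u^2 - 6)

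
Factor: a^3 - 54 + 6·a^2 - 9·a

(a + 3)·(a + 6)·(a - 3)

By the rational root theorem, a = 3 is a root, so (a - 3) divides it; the quotient is a^2 + 9·a + 18.
The remaining quadratic factors as (a + 3)(a + 6).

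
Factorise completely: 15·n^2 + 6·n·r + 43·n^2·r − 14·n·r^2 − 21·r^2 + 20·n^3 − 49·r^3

Group: 5·n·(4·n^2 + 3·n·r + 3·n − 7·r^2 − 3·r) + 7·r·(4·n^2 + 3·n·r + 3·n − 7·r^2 − 3·r); both groups contain (4·n^2 + 3·n·r + 3·n − 7·r^2 − 3·r), so (5·n + 7·r) is a factor with cofactor 4·n^2 + 3·n·r + 3·n − 7·r^2 − 3·r.
The cofactor groups again: 4·n^2 + 3·n·r + 3·n − 7·r^2 − 3·r = n·(4·n + 7·r + 3) − r·(4·n + 7·r + 3); both groups contain (4·n + 7·r + 3), giving (n − r)·(4·n + 7·r + 3).

(4·n + 7·r + 3)·(5·n + 7·r)·(n − r)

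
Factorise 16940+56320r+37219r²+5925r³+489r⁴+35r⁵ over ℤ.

Among the possible rational roots, r = -2/5 is a root, so (5r+2) is a factor; dividing leaves 7r⁴+95r³+1147r²+6985r+8470.
Next, r = -11/7 is a root, so (7r+11) divides it; the quotient is r³+12r²+145r+770.
Then r = -7 is a root, so (r+7) divides it; the quotient is r²+5r+110.
The quadratic r²+5r+110 has discriminant -415 < 0 and is irreducible over ℤ.

(5r+2)(7r+11)(r+7)(r²+5r+110)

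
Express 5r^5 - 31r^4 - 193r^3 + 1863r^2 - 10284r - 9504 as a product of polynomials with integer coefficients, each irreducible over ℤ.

Trying the rational-root candidates, r = -4/5 is a root, so (5r + 4) divides it; the quotient is r^4 - 7r^3 - 33r^2 + 399r - 2376.
Then r = -8 is a root, giving the factor (r + 8) and quotient r^3 - 15r^2 + 87r - 297.
Then r = 9 is a root, so (r - 9) is a factor; dividing leaves r^2 - 6r + 33.
The quadratic r^2 - 6r + 33 has discriminant -96 < 0 and is irreducible over ℤ.

(5r + 4)(r + 8)(r - 9)(r^2 - 6r + 33)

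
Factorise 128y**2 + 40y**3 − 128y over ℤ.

8y(5y − 4)(y + 4)

Pull out the common factor 8y, then factor the remaining trinomial.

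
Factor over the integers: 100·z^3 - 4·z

Factor out 4·z, leaving 25·z^2 - 1, which is a difference of two squares.

4·z·(5·z + 1)·(5·z - 1)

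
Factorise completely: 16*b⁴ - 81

Difference of squares twice: with A = 2*b and B = 3, A⁴ − B⁴ = (A² − B²)(A² + B²), and A² − B² factors again.

(2*b + 3)*(2*b - 3)*(4*b² + 9)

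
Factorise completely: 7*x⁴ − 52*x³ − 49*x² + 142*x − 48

(7*x − 3)*(x + 2)*(x − 1)*(x − 8)

Among the possible rational roots, x = 8 is a root, so (x − 8) is a factor; dividing leaves 7*x³ + 4*x² − 17*x + 6.
Then x = 3/7 is a root, so (7*x − 3) divides it; the quotient is x² + x − 2.
The remaining quadratic factors as (x + 2)(x − 1).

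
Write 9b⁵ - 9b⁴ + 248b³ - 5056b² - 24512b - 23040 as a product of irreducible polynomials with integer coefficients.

Trying the rational-root candidates, b = -8/3 is a root, giving the factor (3b + 8) and quotient 3b⁴ - 11b³ + 112b² - 1984b - 2880.
Next, b = -4/3 is a root, so (3b + 4) divides it; the quotient is b³ - 5b² + 44b - 720.
Then b = 9 is a root, so (b - 9) is a factor; dividing leaves b² + 4b + 80.
The quadratic b² + 4b + 80 has discriminant -304 < 0 and is irreducible over ℤ.

(3b + 4)(3b + 8)(b - 9)(b² + 4b + 80)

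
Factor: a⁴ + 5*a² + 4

(a² + 1)*(a² + 4)

Substitute u = a² to get a quadratic in u, then factor.
a² + 4 is irreducible over ℤ (sum of squares).
a² + 1 is irreducible over ℤ (sum of squares).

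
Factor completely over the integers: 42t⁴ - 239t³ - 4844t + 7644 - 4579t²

Among the possible rational roots, t = -13/6 is a root, giving the factor (6t + 13) and quotient 7t³ - 55t² - 644t + 588.
Then t = -7 is a root, giving the factor (t + 7) and quotient 7t² - 104t + 84.
The remaining quadratic factors as (t - 14)(7t - 6).

(6t + 13)(7t - 6)(t + 7)(t - 14)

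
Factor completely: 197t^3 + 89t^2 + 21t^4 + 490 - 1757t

(3t - 7)(7t - 2)(t + 5)(t + 7)

By the rational root theorem, t = 7/3 is a root, giving the factor (3t - 7) and quotient 7t^3 + 82t^2 + 221t - 70.
Then t = -5 is a root, so (t + 5) divides it; the quotient is 7t^2 + 47t - 14.
The remaining quadratic factors as (t + 7)(7t - 2).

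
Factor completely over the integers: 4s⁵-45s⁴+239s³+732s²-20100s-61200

Trying the rational-root candidates, s = -15/4 is a root, giving the factor (4s+15) and quotient s⁴-15s³+116s²-252s-4080.
Then s = 10 is a root, giving the factor (s-10) and quotient s³-5s²+66s+408.
Then s = -4 is a root, giving the factor (s+4) and quotient s²-9s+102.
The quadratic s²-9s+102 has discriminant -327 < 0 and is irreducible over ℤ.

(4s+15)(s+4)(s-10)(s²-9s+102)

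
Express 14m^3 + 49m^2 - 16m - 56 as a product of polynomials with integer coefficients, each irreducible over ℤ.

Group as (14m^3 - 16m) + (49m^2 - 56) = 2m(7m^2 - 8) + 7(7m^2 - 8).
Both groups share the factor (7m^2 - 8).

(2m + 7)(7m^2 - 8)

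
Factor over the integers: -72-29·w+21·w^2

Need a pair with product 21·(-72) = -1512 and sum -29: that's -56 and 27.
Split the middle term: 21·w^2-56·w + 27·w-72 = 7·w·(3·w-8) + 9·(3·w-8).

(3·w-8)·(7·w+9)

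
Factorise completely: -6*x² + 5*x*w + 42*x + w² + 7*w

-(x - w - 7)*(6*x + w)

Group: -x*(6*x + w) + (w + 7)*(6*x + w); both groups contain (6*x + w).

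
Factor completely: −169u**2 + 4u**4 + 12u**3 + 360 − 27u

Trying the rational-root candidates, u = −8 is a root, so (u + 8) is a factor; dividing leaves 4u**3 − 20u**2 − 9u + 45.
Next, u = 3/2 is a root, so (2u − 3) is a factor; dividing leaves 2u**2 − 7u − 15.
The remaining quadratic factors as (u − 5)(2u + 3).

(2u + 3)(2u − 3)(u + 8)(u − 5)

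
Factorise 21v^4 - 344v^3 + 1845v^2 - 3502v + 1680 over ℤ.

Testing divisors of the constant over divisors of the leading coefficient, v = 8/3 is a root, so (3v - 8) is a factor; dividing leaves 7v^3 - 96v^2 + 359v - 210.
Continuing, v = 7 is a root, so (v - 7) divides it; the quotient is 7v^2 - 47v + 30.
The remaining quadratic factors as (v - 6)(7v - 5).

(3v - 8)(7v - 5)(v - 6)(v - 7)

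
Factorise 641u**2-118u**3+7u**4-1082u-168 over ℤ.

Testing divisors of the constant over divisors of the leading coefficient, u = 7 is a root, so (u-7) divides it; the quotient is 7u**3-69u**2+158u+24.
Then u = 4 is a root, giving the factor (u-4) and quotient 7u**2-41u-6.
The remaining quadratic factors as (u-6)(7u+1).

(7u+1)(u-4)(u-6)(u-7)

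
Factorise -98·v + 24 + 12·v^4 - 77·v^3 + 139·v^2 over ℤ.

Testing divisors of the constant over divisors of the leading coefficient, v = 2/3 is a root, so (3·v - 2) is a factor; dividing leaves 4·v^3 - 23·v^2 + 31·v - 12.
Continuing, v = 1 is a root, so (v - 1) divides it; the quotient is 4·v^2 - 19·v + 12.
The remaining quadratic factors as (v - 4)(4·v - 3).

(3·v - 2)·(4·v - 3)·(v - 1)·(v - 4)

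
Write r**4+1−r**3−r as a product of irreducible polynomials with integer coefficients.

(r−1)**2·(r**2+r+1)

Group as (r**4−r) + (−r**3+1) = r·(r**3−1) − (r**3−1).
Both groups share the factor (r**3−1).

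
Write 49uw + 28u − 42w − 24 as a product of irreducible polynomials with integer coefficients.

Group as (49uw + 28u) + (−42w − 24) = 7u(7w + 4) − 6(7w + 4).
Both groups share the factor (7w + 4).

(7u − 6)(7w + 4)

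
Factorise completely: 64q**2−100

Factor out 4, leaving 16q**2−25, which is a difference of two squares.

4(4q+5)(4q−5)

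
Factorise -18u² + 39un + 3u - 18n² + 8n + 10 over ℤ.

Group: -3u(6u - 9n - 5) + (2n - 2)(6u - 9n - 5); both groups contain (6u - 9n - 5).

-(3u - 2n + 2)(6u - 9n - 5)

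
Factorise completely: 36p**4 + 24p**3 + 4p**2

Pull out the common factor 4p**2, leaving 9p**2 + 6p + 1.
Recognize a perfect-square trinomial with the parts 1 and 3p.

4p**2(3p + 1)**2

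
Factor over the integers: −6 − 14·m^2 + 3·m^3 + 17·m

(3·m − 2)·(m − 1)·(m − 3)

Among the possible rational roots, m = 3 is a root, giving the factor (m − 3) and quotient 3·m^2 − 5·m + 2.
The remaining quadratic factors as (m − 1)(3·m − 2).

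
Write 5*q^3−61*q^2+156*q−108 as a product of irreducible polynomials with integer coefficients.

Trying the rational-root candidates, q = 6/5 is a root, giving the factor (5*q−6) and quotient q^2−11*q+18.
The remaining quadratic factors as (q−9)(q−2).

(5*q−6)*(q−2)*(q−9)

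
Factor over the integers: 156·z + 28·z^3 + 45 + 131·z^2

(4·z + 5)·(7·z + 3)·(z + 3)

Trying the rational-root candidates, z = -3/7 is a root, so (7·z + 3) divides it; the quotient is 4·z^2 + 17·z + 15.
The remaining quadratic factors as (z + 3)(4·z + 5).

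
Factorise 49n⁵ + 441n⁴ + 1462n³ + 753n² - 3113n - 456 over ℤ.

Among the possible rational roots, n = -3 is a root, so (n + 3) is a factor; dividing leaves 49n⁴ + 294n³ + 580n² - 987n - 152.
Continuing, n = -1/7 is a root, giving the factor (7n + 1) and quotient 7n³ + 41n² + 77n - 152.
Continuing, n = 8/7 is a root, giving the factor (7n - 8) and quotient n² + 7n + 19.
The quadratic n² + 7n + 19 has discriminant -27 < 0 and is irreducible over ℤ.

(7n + 1)(7n - 8)(n + 3)(n² + 7n + 19)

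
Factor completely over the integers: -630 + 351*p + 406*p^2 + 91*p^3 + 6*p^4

Testing divisors of the constant over divisors of the leading coefficient, p = 5/6 is a root, so (6*p - 5) is a factor; dividing leaves p^3 + 16*p^2 + 81*p + 126.
Continuing, p = -6 is a root, so (p + 6) divides it; the quotient is p^2 + 10*p + 21.
The remaining quadratic factors as (p + 7)(p + 3).

(6*p - 5)*(p + 3)*(p + 6)*(p + 7)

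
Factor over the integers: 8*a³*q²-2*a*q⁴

Factor out 2*a*q², leaving 4*a²-q², which is a difference of two squares.

2*a*q²*(2*a+q)*(2*a-q)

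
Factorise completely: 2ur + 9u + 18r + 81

(2r + 9)(u + 9)

Group as (2ur + 9u) + (18r + 81) = u(2r + 9) + 9(2r + 9).
Both groups share the factor (2r + 9).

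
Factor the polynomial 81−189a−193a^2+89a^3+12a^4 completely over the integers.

(3a−1)(4a−9)(a+1)(a+9)

Trying the rational-root candidates, a = 9/4 is a root, so (4a−9) divides it; the quotient is 3a^3+29a^2+17a−9.
Then a = 1/3 is a root, giving the factor (3a−1) and quotient a^2+10a+9.
The remaining quadratic factors as (a+1)(a+9).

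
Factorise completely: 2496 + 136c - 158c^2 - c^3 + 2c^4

(2c - 13)(c + 4)(c + 8)(c - 6)

By the rational root theorem, c = -8 is a root, so (c + 8) is a factor; dividing leaves 2c^3 - 17c^2 - 22c + 312.
Continuing, c = -4 is a root, so (c + 4) divides it; the quotient is 2c^2 - 25c + 78.
The remaining quadratic factors as (c - 6)(2c - 13).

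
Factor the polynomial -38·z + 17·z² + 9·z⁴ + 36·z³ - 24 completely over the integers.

Among the possible rational roots, z = 1 is a root, giving the factor (z - 1) and quotient 9·z³ + 45·z² + 62·z + 24.
Continuing, z = -3 is a root, giving the factor (z + 3) and quotient 9·z² + 18·z + 8.
The remaining quadratic factors as (3·z + 4)(3·z + 2).

(3·z + 2)·(3·z + 4)·(z + 3)·(z - 1)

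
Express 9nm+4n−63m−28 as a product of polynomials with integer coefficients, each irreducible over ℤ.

(9m+4)(n−7)

Group as (9nm+4n) + (−63m−28) = n(9m+4) − 7(9m+4).
Both groups share the factor (9m+4).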